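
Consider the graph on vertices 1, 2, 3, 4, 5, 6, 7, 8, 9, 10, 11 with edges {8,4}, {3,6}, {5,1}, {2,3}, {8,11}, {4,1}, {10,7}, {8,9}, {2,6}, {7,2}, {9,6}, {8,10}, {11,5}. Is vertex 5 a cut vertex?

Deleting 5 leaves 1 component (was 1) (its neighbors 1, 11 remain connected to each other), so 5 is not a cut vertex.

No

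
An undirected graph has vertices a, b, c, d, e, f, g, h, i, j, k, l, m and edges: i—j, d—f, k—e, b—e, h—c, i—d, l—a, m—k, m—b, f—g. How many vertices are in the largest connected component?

5

Starting from c we can reach c, h. That is one component of size 2.
Starting from a we can reach a, l. That is one component of size 2.
Starting from b we can reach b, e, k, m. That is one component of size 4.
Starting from d we can reach d, f, g, i, j. That is one component of size 5.
The largest has 5 vertices.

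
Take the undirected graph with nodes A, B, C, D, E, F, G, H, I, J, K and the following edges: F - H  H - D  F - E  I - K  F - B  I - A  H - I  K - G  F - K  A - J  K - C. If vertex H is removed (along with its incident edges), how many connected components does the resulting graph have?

2

With H gone, the remaining components are: {D}; {A, B, C, E, F, G, I, J, K}.
That is 2 components.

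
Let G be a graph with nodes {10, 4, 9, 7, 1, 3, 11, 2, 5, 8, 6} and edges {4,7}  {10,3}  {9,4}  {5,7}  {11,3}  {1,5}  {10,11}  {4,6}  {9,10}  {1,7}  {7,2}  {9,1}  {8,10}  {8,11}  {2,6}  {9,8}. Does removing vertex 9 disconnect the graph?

Yes

Deleting 9 raises the number of components from 1 to 2, so 9 is a cut vertex.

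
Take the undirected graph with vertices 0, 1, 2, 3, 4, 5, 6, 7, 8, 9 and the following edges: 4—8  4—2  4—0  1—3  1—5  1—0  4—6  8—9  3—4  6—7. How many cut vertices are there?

Removing 1 increases the component count from 1 to 2, so 1 is a cut vertex.
Removing 4 increases the component count from 1 to 4, so 4 is a cut vertex.
Removing 6 increases the component count from 1 to 2, so 6 is a cut vertex.
Likewise 8 is a cut vertex.
By contrast removing 7 leaves 1 component; it is not a cut vertex. No other vertex is a cut vertex either.

4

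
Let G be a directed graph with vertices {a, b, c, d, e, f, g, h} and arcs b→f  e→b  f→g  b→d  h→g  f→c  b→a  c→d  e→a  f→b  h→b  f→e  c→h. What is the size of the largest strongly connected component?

{b, c, e, f, h} are all mutually reachable — one SCC of size 5.
{g} is an SCC by itself.
{d} is an SCC by itself.
{a} is an SCC by itself.
The largest has 5 vertices.

5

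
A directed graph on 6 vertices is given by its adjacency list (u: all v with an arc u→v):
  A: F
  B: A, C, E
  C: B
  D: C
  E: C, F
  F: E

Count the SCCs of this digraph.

{A, B, C, E, F} are all mutually reachable — one SCC of size 5.
{D} is an SCC by itself.
That gives 2 strongly connected components.

2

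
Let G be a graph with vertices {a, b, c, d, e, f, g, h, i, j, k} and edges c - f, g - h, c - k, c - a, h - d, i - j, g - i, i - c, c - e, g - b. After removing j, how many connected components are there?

1

With j gone, the remaining components are: {a, b, c, d, e, f, g, h, i, k}.
That is 1 component.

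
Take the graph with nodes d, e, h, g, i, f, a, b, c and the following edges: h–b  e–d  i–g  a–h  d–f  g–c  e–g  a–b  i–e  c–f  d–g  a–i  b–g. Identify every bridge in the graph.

The edges on the cycle a-i-e-d-f-c-g-b-a are not bridges since each lies on that cycle.
Every edge lies on some cycle, so there are no bridges.

none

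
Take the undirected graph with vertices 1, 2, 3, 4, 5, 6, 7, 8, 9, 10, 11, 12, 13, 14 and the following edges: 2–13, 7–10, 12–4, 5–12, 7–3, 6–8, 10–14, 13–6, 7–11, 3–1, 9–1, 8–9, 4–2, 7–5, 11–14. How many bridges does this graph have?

The edges on the cycle 7-5-12-4-2-13-6-8-9-1-3-7 are not bridges since each lies on that cycle.
Every edge lies on some cycle, so there are no bridges.

0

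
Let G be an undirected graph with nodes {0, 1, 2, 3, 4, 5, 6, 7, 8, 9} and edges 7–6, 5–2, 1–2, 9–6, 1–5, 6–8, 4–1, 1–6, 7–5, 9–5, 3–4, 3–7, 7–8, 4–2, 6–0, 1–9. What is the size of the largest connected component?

Starting from 0 we can reach 0, 1, 2, 3, 4, 5, 6, 7, 8, 9. That is one component of size 10.
The largest has 10 vertices.

10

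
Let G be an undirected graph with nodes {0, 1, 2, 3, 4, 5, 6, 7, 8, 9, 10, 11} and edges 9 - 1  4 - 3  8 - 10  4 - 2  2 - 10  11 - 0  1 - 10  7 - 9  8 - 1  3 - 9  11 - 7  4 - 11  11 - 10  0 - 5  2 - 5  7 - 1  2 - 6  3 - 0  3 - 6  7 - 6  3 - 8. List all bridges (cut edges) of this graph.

none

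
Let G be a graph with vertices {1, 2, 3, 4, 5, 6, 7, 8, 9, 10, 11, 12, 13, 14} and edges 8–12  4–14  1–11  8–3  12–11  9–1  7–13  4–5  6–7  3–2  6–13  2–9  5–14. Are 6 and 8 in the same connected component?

No

The component containing 6 is {6, 7, 13}, and 8 is not in it.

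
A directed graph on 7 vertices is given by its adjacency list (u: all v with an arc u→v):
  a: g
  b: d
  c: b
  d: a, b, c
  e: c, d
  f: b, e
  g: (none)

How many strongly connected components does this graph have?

5

{b, c, d} are all mutually reachable — one SCC of size 3.
{f} is an SCC by itself.
{g} is an SCC by itself.
{e} is an SCC by itself.
{a} is an SCC by itself.
That gives 5 strongly connected components.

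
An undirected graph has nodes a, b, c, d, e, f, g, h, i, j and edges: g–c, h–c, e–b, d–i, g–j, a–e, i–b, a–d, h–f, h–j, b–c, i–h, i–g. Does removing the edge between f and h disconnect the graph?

Yes

Removing f–h leaves no path between f and h: the component count goes from 1 to 2. So it is a bridge.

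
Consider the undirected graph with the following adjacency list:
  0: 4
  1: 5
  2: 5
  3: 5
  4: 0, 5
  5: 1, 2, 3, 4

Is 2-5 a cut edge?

Yes

Removing 2-5 leaves no path between 2 and 5: the component count goes from 1 to 2. So it is a bridge.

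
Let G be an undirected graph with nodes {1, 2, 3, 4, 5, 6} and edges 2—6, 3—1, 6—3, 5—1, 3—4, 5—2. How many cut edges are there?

1

The edges on the cycle 5-2-6-3-1-5 are not bridges since each lies on that cycle.
But removing 3—4 disconnects 3 from 4 — this is a bridge.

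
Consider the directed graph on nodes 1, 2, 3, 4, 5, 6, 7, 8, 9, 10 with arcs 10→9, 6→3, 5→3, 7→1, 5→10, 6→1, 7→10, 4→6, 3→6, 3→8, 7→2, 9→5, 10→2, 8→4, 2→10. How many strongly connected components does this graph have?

4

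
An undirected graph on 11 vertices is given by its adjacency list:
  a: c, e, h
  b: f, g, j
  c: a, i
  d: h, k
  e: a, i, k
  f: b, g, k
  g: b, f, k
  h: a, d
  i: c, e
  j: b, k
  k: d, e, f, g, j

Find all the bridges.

The edges on the cycle k-d-h-a-c-i-e-k are not bridges since each lies on that cycle.
Every edge lies on some cycle, so there are no bridges.

none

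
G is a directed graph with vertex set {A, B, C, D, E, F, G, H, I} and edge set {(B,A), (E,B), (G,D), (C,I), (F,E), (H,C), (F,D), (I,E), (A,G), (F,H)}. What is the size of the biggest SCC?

1

{E} is an SCC by itself.
{F} is an SCC by itself.
{H} is an SCC by itself.
{C} is an SCC by itself.
{B} is an SCC by itself.
(and 4 more singleton SCCs)
The largest has 1 vertex.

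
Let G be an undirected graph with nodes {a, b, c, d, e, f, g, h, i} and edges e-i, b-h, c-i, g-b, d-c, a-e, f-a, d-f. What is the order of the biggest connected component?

6

Starting from b we can reach b, g, h. That is one component of size 3.
Starting from a we can reach a, c, d, e, f, i. That is one component of size 6.
The largest has 6 vertices.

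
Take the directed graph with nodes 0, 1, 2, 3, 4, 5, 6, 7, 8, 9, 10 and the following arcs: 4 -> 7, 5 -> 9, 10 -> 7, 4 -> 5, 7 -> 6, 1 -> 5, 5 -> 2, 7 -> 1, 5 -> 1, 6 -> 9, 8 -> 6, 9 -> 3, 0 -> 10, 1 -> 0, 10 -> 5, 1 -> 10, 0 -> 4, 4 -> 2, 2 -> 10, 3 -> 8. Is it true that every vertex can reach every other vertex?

There is no directed path from 8 to 5, so the graph is not strongly connected.

No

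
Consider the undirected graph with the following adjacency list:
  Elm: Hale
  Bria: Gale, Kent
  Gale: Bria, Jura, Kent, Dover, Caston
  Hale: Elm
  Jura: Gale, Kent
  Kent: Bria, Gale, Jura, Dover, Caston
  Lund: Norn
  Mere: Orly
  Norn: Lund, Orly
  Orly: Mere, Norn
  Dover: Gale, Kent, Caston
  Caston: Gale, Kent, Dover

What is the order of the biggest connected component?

6

Starting from Elm we can reach Elm, Hale. That is one component of size 2.
Starting from Lund we can reach Lund, Mere, Norn, Orly. That is one component of size 4.
Starting from Bria we can reach Bria, Gale, Jura, Kent, Dover, Caston. That is one component of size 6.
The largest has 6 vertices.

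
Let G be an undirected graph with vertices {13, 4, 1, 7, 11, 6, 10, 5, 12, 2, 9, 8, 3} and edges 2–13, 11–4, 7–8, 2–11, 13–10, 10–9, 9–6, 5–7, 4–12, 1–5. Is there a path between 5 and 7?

From 5 we can reach 1, 5, 7, 8, which includes 7.

Yes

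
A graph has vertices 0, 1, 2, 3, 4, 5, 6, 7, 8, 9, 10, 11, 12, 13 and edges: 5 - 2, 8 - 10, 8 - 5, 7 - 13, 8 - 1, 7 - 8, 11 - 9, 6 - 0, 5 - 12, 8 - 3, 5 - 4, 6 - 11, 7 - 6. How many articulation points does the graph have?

Removing 5 increases the component count from 1 to 4, so 5 is a cut vertex.
Removing 6 increases the component count from 1 to 3, so 6 is a cut vertex.
Removing 7 increases the component count from 1 to 3, so 7 is a cut vertex.
Likewise 8, 11 are cut vertices.
By contrast removing 4 leaves 1 component; it is not a cut vertex. No other vertex is a cut vertex either.

5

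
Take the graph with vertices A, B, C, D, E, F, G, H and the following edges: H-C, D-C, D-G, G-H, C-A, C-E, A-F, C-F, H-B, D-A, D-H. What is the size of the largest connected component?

Starting from A we can reach A, B, C, D, E, F, G, H. That is one component of size 8.
The largest has 8 vertices.

8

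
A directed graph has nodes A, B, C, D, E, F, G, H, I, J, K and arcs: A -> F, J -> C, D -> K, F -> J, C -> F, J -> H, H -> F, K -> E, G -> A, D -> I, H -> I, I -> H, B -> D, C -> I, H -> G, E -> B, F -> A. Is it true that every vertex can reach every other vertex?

No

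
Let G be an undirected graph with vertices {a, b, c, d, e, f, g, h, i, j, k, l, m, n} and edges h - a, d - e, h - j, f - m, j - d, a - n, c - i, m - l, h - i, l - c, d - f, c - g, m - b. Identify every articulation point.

Removing a increases the component count from 2 to 3, so a is a cut vertex.
Removing c increases the component count from 2 to 3, so c is a cut vertex.
Removing d increases the component count from 2 to 3, so d is a cut vertex.
Likewise h, m are cut vertices.
By contrast removing n leaves 2 components; it is not a cut vertex. No other vertex is a cut vertex either.

a, c, d, h, m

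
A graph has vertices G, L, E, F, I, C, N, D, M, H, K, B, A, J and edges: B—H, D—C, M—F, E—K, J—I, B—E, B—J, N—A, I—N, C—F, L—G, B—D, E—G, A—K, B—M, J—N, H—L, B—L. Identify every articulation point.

B

Removing B increases the component count from 1 to 2, so B is a cut vertex.
By contrast removing F leaves 1 component; it is not a cut vertex. No other vertex is a cut vertex either.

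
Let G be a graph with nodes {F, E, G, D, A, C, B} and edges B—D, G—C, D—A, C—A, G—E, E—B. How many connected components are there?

2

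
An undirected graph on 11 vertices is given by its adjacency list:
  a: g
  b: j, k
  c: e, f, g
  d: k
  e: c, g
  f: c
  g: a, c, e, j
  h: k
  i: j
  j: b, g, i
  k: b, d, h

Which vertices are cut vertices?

b, c, g, j, k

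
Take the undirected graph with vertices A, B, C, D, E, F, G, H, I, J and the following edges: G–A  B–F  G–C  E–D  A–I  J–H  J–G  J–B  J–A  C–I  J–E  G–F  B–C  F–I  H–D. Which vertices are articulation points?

J

Removing J increases the component count from 1 to 2, so J is a cut vertex.
By contrast removing H leaves 1 component; it is not a cut vertex. No other vertex is a cut vertex either.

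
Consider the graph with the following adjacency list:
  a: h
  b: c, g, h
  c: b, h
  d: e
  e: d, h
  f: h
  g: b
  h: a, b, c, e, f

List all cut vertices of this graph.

Removing b increases the component count from 1 to 2, so b is a cut vertex.
Removing e increases the component count from 1 to 2, so e is a cut vertex.
Removing h increases the component count from 1 to 4, so h is a cut vertex.
By contrast removing g leaves 1 component; it is not a cut vertex. No other vertex is a cut vertex either.

b, e, h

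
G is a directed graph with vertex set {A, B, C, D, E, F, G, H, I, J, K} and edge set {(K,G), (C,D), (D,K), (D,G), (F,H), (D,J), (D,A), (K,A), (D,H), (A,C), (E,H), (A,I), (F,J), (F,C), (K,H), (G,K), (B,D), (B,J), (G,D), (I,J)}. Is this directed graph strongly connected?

There is no directed path from C to B, so the graph is not strongly connected.

No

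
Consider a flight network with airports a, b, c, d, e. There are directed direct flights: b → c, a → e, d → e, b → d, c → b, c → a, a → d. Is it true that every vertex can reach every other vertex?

There is no directed path from d to b, so the graph is not strongly connected.

No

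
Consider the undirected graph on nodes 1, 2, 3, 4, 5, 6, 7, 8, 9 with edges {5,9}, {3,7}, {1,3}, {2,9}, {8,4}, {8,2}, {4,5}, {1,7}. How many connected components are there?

6 is isolated — a component by itself.
Starting from 1 we can reach 1, 3, 7. That is one component of size 3.
Starting from 2 we can reach 2, 4, 5, 8, 9. That is one component of size 5.
Total: 3 components.

3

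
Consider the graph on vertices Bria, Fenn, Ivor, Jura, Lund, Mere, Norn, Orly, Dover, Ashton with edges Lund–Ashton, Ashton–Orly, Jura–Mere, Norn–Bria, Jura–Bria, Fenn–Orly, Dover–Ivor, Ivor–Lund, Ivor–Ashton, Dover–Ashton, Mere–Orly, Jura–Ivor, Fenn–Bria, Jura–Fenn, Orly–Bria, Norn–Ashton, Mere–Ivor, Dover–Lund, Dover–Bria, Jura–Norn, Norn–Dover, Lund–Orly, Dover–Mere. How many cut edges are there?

0

The edges on the cycle Norn-Dover-Lund-Ashton-Orly-Bria-Norn are not bridges since each lies on that cycle.
Every edge lies on some cycle, so there are no bridges.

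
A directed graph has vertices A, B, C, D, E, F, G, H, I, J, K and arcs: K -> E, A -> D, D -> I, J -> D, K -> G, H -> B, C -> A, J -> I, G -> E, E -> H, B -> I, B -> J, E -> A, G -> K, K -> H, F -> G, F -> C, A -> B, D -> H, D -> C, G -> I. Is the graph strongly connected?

There is no directed path from D to K, so the graph is not strongly connected.

No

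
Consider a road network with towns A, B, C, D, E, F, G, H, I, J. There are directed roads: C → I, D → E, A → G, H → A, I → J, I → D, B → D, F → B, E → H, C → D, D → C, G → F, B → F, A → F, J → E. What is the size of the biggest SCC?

{A, B, C, D, E, F, G, H, I, J} are all mutually reachable — one SCC of size 10.
The largest has 10 vertices.

10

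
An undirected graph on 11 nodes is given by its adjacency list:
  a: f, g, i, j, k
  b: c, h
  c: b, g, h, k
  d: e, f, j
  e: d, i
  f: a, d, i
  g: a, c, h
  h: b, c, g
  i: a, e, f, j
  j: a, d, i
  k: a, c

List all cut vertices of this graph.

a

Removing a increases the component count from 1 to 2, so a is a cut vertex.
By contrast removing k leaves 1 component; it is not a cut vertex. No other vertex is a cut vertex either.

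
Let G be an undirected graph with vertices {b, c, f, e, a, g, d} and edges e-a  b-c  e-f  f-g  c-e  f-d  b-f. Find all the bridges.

The edges on the cycle b-c-e-f-b are not bridges since each lies on that cycle.
But removing e-a disconnects e from a; removing f-d disconnects f from d; removing f-g disconnects f from g — these are bridges.

a-e, d-f, f-g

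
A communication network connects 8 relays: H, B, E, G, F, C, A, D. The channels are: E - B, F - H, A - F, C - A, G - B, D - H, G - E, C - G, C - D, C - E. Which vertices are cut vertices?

Removing C increases the component count from 1 to 2, so C is a cut vertex.
By contrast removing G leaves 1 component; it is not a cut vertex. No other vertex is a cut vertex either.

C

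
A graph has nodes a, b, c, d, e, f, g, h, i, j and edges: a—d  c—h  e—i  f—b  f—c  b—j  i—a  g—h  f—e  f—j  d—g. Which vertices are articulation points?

f

Removing f increases the component count from 1 to 2, so f is a cut vertex.
By contrast removing c leaves 1 component; it is not a cut vertex. No other vertex is a cut vertex either.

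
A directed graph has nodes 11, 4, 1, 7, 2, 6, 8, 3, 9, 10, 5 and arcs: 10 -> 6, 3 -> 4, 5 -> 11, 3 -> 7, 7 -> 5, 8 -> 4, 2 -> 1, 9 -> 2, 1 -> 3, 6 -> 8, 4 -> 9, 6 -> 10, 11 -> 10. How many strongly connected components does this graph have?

1

{1, 2, 3, 4, 5, 6, 7, 8, 9, 10, 11} are all mutually reachable — one SCC of size 11.
That gives 1 strongly connected component.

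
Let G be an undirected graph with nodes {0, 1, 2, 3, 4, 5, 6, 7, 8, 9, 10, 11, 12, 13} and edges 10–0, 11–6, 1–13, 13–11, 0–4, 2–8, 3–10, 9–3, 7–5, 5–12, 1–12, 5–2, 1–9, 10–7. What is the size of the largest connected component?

Starting from 0 we can reach 0, 1, 2, 3, 4, 5, 6, 7, 8, 9, 10, 11, 12, 13. That is one component of size 14.
The largest has 14 vertices.

14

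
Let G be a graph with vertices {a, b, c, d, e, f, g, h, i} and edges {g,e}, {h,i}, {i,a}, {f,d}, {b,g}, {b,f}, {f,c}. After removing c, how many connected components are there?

2

With c gone, the remaining components are: {a, h, i}; {b, d, e, f, g}.
That is 2 components.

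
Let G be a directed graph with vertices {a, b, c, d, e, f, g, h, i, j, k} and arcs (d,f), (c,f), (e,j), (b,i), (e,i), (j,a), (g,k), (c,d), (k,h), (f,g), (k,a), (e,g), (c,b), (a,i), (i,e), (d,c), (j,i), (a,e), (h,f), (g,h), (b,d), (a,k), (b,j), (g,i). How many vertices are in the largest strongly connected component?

8

{a, e, f, g, h, i, j, k} are all mutually reachable — one SCC of size 8.
{b, c, d} are all mutually reachable — one SCC of size 3.
The largest has 8 vertices.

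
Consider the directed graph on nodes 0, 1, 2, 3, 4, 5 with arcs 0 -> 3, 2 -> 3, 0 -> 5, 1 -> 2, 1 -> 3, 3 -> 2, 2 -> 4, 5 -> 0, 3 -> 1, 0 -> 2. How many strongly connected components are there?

3

{1, 2, 3} are all mutually reachable — one SCC of size 3.
{0, 5} are all mutually reachable — one SCC of size 2.
{4} is an SCC by itself.
That gives 3 strongly connected components.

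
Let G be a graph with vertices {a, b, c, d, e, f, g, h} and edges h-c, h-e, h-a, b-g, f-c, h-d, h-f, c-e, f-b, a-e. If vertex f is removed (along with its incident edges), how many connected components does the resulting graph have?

2

With f gone, the remaining components are: {b, g}; {a, c, d, e, h}.
That is 2 components.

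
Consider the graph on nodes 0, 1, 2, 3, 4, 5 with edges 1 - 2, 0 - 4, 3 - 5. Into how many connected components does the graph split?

3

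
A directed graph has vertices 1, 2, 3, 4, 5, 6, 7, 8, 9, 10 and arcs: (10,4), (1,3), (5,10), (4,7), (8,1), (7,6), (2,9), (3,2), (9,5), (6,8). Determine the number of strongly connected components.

{1, 2, 3, 4, 5, 6, 7, 8, 9, 10} are all mutually reachable — one SCC of size 10.
That gives 1 strongly connected component.

1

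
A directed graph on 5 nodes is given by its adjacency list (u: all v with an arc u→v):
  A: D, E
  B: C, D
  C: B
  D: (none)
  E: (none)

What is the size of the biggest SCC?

{B, C} are all mutually reachable — one SCC of size 2.
{E} is an SCC by itself.
{A} is an SCC by itself.
{D} is an SCC by itself.
The largest has 2 vertices.

2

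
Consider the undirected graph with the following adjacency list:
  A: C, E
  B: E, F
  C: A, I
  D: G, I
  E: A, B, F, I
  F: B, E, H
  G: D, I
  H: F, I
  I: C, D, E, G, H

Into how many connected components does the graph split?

1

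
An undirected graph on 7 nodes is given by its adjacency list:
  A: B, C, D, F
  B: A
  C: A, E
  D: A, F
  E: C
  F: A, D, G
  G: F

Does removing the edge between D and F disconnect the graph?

No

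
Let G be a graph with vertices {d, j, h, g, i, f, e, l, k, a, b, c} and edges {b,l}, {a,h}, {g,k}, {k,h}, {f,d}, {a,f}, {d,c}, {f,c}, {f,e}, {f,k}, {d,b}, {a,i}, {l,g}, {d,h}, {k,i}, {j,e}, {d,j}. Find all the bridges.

The edges on the cycle f-d-b-l-g-k-f are not bridges since each lies on that cycle.
Every edge lies on some cycle, so there are no bridges.

none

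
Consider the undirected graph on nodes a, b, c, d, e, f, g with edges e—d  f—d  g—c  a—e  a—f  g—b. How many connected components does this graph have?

2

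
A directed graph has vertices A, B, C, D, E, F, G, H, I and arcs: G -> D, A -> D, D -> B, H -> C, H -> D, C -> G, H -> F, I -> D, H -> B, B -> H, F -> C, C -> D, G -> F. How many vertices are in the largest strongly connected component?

6

{B, C, D, F, G, H} are all mutually reachable — one SCC of size 6.
{I} is an SCC by itself.
{E} is an SCC by itself.
{A} is an SCC by itself.
The largest has 6 vertices.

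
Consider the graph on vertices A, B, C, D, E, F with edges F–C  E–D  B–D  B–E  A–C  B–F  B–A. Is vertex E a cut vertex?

No

Deleting E leaves 1 component (was 1) (its neighbors B, D remain connected to each other), so E is not a cut vertex.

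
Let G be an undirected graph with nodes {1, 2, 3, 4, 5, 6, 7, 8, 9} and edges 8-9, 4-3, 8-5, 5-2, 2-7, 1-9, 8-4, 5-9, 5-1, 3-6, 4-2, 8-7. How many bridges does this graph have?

2

The edges on the cycle 5-1-9-5 are not bridges since each lies on that cycle.
But removing 6-3 disconnects 6 from 3; removing 4-3 disconnects 4 from 3 — these are bridges.
That makes 2 bridges.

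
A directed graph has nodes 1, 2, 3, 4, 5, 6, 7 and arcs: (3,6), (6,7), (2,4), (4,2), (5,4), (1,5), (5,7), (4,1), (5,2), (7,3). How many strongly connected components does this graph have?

2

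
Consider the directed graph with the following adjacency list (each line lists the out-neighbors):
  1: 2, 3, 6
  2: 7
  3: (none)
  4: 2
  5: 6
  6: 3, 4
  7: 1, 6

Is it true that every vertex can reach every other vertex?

No

There is no directed path from 3 to 5, so the graph is not strongly connected.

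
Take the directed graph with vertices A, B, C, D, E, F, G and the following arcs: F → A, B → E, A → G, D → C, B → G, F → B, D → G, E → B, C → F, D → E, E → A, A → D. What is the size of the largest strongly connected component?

{A, B, C, D, E, F} are all mutually reachable — one SCC of size 6.
{G} is an SCC by itself.
The largest has 6 vertices.

6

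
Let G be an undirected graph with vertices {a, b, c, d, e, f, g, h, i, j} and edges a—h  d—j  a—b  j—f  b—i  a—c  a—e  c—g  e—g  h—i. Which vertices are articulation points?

a, j

Removing a increases the component count from 2 to 3, so a is a cut vertex.
Removing j increases the component count from 2 to 3, so j is a cut vertex.
By contrast removing h leaves 2 components; it is not a cut vertex. No other vertex is a cut vertex either.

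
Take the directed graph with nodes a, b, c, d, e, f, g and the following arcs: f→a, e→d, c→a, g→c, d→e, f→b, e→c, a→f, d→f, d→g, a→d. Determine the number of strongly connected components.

{a, c, d, e, f, g} are all mutually reachable — one SCC of size 6.
{b} is an SCC by itself.
That gives 2 strongly connected components.

2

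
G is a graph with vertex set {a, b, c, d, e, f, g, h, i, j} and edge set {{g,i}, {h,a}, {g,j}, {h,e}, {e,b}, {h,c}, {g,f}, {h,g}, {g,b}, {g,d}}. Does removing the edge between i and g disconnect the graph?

Removing i - g leaves no path between i and g: the component count goes from 1 to 2. So it is a bridge.

Yes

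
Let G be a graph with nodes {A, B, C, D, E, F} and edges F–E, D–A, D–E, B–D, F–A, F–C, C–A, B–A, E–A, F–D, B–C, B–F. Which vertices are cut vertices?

none

Removing D, for instance, still leaves 1 component. No single vertex removal increases the component count — the graph has no articulation points.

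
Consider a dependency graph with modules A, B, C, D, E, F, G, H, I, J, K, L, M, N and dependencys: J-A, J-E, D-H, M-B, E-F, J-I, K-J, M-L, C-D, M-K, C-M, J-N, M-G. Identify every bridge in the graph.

A-J, B-M, C-D, C-M, D-H, E-F, E-J, G-M, I-J, J-K, J-N, K-M, L-M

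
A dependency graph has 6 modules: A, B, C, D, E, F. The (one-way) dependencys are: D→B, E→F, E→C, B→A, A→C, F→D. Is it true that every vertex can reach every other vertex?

There is no directed path from C to A, so the graph is not strongly connected.

No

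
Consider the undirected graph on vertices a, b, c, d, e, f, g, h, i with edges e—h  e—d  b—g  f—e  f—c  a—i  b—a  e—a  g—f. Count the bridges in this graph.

The edges on the cycle b-g-f-e-a-b are not bridges since each lies on that cycle.
But removing d—e disconnects d from e; removing a—i disconnects a from i; removing f—c disconnects f from c; removing e—h disconnects e from h — these are bridges.
That makes 4 bridges.

4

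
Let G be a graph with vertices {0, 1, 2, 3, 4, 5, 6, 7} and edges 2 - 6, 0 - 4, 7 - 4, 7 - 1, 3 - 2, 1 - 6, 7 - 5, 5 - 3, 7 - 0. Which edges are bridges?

none

The edges on the cycle 7-0-4-7 are not bridges since each lies on that cycle.
Every edge lies on some cycle, so there are no bridges.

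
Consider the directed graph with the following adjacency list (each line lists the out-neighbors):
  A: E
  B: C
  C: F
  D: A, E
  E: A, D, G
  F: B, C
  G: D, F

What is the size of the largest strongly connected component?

4

{A, D, E, G} are all mutually reachable — one SCC of size 4.
{B, C, F} are all mutually reachable — one SCC of size 3.
The largest has 4 vertices.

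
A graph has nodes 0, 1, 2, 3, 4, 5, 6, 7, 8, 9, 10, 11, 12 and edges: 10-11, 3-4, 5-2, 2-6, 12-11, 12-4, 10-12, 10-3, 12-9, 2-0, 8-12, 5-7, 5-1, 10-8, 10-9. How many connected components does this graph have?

2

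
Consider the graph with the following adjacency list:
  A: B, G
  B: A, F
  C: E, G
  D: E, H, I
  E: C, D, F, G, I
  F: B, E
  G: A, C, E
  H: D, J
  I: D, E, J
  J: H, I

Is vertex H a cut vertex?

No

Deleting H leaves 1 component (was 1) (its neighbors D, J remain connected to each other), so H is not a cut vertex.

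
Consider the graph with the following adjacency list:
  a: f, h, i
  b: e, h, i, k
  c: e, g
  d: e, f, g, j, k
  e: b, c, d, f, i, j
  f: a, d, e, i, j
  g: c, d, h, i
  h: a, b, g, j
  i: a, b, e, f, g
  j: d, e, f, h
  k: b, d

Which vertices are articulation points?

none

Removing e, for instance, still leaves 1 component. No single vertex removal increases the component count — the graph has no articulation points.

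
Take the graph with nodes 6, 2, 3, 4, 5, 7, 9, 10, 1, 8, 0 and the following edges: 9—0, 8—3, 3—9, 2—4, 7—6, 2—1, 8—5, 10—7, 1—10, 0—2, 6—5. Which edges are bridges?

The edges on the cycle 8-3-9-0-2-1-10-7-6-5-8 are not bridges since each lies on that cycle.
But removing 4—2 disconnects 4 from 2 — this is a bridge.

2-4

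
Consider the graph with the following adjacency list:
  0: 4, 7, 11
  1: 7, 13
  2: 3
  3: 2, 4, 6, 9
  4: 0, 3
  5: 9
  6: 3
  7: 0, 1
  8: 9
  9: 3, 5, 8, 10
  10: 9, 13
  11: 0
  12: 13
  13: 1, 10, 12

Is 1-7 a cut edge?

No

After removing 1-7, the path 1-13-10-9-3-4-0-7 still connects them, so the edge is not a bridge.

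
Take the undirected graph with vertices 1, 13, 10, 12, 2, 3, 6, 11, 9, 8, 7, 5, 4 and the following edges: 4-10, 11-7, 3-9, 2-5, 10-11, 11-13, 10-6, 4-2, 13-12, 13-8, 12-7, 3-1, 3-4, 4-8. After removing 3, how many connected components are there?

3

With 3 gone, the remaining components are: {1}; {9}; {2, 4, 5, 6, 7, 8, 10, 11, 12, 13}.
That is 3 components.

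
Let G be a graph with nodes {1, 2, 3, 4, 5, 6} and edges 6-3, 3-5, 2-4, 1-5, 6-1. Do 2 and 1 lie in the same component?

No

The component containing 2 is {2, 4}, and 1 is not in it.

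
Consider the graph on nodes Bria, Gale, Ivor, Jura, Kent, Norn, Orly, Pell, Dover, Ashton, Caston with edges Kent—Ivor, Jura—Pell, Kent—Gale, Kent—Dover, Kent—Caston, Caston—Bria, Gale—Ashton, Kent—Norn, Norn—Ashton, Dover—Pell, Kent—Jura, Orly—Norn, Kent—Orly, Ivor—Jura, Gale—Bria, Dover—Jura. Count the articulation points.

1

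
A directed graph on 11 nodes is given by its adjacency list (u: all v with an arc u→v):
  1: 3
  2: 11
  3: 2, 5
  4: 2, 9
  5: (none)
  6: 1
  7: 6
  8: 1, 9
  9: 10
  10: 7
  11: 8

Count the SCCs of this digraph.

3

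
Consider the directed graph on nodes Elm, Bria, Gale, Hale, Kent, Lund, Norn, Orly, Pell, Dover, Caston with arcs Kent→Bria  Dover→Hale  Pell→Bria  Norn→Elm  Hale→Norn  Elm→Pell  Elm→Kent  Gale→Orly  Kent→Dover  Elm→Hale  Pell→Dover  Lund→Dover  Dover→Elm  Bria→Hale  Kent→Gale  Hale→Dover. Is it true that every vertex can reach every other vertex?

No

There is no directed path from Orly to Lund, so the graph is not strongly connected.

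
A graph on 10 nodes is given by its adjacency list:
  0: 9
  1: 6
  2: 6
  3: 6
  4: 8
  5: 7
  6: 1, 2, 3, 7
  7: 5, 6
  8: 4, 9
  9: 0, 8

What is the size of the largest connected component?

Starting from 0 we can reach 0, 4, 8, 9. That is one component of size 4.
Starting from 1 we can reach 1, 2, 3, 5, 6, 7. That is one component of size 6.
The largest has 6 vertices.

6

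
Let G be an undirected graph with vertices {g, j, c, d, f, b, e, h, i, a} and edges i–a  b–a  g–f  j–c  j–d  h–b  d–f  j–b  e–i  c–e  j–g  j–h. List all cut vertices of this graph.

j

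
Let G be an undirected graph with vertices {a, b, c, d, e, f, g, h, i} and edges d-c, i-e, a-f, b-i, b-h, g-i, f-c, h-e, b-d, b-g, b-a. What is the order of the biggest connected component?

9

Starting from a we can reach a, b, c, d, e, f, g, h, i. That is one component of size 9.
The largest has 9 vertices.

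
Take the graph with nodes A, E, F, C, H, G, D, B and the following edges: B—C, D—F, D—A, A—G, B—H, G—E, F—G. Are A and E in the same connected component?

Yes

From A we can reach A, D, E, F, G, which includes E.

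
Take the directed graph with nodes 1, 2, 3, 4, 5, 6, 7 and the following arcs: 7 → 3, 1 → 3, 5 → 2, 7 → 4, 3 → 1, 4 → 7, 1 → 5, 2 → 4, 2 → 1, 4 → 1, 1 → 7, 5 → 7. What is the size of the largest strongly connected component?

6

{1, 2, 3, 4, 5, 7} are all mutually reachable — one SCC of size 6.
{6} is an SCC by itself.
The largest has 6 vertices.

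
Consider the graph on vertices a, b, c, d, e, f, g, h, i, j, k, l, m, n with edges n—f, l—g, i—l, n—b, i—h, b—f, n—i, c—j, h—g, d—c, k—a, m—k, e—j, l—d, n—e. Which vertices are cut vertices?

k, n

Removing k increases the component count from 2 to 3, so k is a cut vertex.
Removing n increases the component count from 2 to 3, so n is a cut vertex.
By contrast removing h leaves 2 components; it is not a cut vertex. No other vertex is a cut vertex either.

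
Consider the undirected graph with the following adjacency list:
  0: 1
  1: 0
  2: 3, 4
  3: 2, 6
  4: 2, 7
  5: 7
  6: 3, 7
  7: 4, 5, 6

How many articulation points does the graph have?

Removing 7 increases the component count from 2 to 3, so 7 is a cut vertex.
By contrast removing 1 leaves 2 components; it is not a cut vertex. No other vertex is a cut vertex either.

1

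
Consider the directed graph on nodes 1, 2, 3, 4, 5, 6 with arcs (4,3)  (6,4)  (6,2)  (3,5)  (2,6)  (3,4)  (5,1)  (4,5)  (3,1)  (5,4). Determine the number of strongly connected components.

{3, 4, 5} are all mutually reachable — one SCC of size 3.
{2, 6} are all mutually reachable — one SCC of size 2.
{1} is an SCC by itself.
That gives 3 strongly connected components.

3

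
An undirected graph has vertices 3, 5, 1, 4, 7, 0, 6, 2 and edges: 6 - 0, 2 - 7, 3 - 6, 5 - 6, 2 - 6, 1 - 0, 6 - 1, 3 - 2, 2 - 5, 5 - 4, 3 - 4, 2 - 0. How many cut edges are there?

The edges on the cycle 3-2-5-4-3 are not bridges since each lies on that cycle.
But removing 7 - 2 disconnects 7 from 2 — this is a bridge.

1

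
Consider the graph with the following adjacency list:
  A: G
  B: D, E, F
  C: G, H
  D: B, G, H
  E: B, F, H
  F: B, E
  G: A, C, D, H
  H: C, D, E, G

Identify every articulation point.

G

Removing G increases the component count from 1 to 2, so G is a cut vertex.
By contrast removing C leaves 1 component; it is not a cut vertex. No other vertex is a cut vertex either.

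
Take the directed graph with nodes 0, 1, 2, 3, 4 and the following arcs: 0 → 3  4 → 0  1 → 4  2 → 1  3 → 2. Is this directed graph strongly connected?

From 4 we can reach every vertex (0, 1, 2, 3, 4), and every vertex can reach 4 (0, 1, 2, 3, 4). So the whole graph is one strongly connected component.

Yes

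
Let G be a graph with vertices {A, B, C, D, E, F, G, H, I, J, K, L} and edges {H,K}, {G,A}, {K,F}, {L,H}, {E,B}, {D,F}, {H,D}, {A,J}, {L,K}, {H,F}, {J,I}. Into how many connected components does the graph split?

C is isolated — a component by itself.
Starting from B we can reach B, E. That is one component of size 2.
Starting from A we can reach A, G, I, J. That is one component of size 4.
Starting from D we can reach D, F, H, K, L. That is one component of size 5.
Total: 4 components.

4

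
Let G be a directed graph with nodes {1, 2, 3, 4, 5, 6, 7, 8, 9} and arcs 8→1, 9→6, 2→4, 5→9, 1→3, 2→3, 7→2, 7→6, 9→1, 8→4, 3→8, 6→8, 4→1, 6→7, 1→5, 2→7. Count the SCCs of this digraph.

{1, 2, 3, 4, 5, 6, 7, 8, 9} are all mutually reachable — one SCC of size 9.
That gives 1 strongly connected component.

1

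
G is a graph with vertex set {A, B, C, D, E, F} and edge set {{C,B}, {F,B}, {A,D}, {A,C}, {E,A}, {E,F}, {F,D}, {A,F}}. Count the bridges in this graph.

The edges on the cycle E-A-C-B-F-E are not bridges since each lies on that cycle.
Every edge lies on some cycle, so there are no bridges.

0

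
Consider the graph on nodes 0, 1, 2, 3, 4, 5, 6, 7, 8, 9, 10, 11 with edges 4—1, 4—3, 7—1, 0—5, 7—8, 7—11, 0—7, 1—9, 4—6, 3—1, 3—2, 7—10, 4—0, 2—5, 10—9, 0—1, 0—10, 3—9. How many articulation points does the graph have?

2

Removing 4 increases the component count from 1 to 2, so 4 is a cut vertex.
Removing 7 increases the component count from 1 to 3, so 7 is a cut vertex.
By contrast removing 5 leaves 1 component; it is not a cut vertex. No other vertex is a cut vertex either.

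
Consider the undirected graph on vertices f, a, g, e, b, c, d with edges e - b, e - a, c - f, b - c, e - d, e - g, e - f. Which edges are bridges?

a-e, d-e, e-g

The edges on the cycle e-b-c-f-e are not bridges since each lies on that cycle.
But removing e - a disconnects e from a; removing e - g disconnects e from g; removing e - d disconnects e from d — these are bridges.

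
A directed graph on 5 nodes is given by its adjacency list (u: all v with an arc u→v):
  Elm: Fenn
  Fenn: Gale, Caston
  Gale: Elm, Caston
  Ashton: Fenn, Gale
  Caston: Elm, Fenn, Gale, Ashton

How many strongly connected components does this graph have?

1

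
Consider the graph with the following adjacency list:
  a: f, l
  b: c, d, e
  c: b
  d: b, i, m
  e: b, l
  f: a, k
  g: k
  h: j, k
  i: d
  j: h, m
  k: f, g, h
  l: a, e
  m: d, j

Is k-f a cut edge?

After removing k-f, the path k-h-j-m-d-b-e-l-a-f still connects them, so the edge is not a bridge.

No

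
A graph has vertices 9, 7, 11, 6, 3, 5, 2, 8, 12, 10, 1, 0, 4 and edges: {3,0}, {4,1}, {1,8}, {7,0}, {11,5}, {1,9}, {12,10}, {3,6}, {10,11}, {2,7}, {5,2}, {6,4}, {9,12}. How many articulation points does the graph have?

1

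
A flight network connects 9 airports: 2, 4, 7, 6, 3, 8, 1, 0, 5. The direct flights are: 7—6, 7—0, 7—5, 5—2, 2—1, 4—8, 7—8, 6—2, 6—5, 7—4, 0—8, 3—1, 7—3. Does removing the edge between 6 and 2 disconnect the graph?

No

After removing 6—2, the path 6-5-2 still connects them, so the edge is not a bridge.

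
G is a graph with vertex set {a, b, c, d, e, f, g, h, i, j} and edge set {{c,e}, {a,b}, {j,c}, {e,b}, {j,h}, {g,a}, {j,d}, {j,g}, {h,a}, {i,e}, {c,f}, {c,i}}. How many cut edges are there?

2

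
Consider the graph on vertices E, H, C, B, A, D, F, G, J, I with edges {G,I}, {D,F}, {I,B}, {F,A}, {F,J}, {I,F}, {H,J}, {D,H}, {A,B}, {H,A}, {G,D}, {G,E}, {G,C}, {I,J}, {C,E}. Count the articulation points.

Removing G increases the component count from 1 to 2, so G is a cut vertex.
By contrast removing A leaves 1 component; it is not a cut vertex. No other vertex is a cut vertex either.

1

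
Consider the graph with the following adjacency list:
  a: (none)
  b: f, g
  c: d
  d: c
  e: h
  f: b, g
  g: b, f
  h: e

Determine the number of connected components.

4

a is isolated — a component by itself.
Starting from c we can reach c, d. That is one component of size 2.
Starting from e we can reach e, h. That is one component of size 2.
Starting from b we can reach b, f, g. That is one component of size 3.
Total: 4 components.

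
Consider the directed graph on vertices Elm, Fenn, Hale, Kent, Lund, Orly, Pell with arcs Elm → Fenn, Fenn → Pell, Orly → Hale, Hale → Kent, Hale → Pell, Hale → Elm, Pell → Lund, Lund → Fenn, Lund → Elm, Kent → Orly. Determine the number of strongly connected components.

2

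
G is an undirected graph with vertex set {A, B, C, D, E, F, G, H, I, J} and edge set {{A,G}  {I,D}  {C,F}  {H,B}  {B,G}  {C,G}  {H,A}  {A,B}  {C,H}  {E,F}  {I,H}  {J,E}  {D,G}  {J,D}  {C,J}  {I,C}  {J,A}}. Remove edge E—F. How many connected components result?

1

E and F are still connected via E-J-C-F, so the component count stays at 1.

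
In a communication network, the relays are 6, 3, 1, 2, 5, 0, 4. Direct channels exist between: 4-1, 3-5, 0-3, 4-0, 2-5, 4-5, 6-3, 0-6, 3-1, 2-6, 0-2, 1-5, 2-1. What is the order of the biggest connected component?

7

Starting from 0 we can reach 0, 1, 2, 3, 4, 5, 6. That is one component of size 7.
The largest has 7 vertices.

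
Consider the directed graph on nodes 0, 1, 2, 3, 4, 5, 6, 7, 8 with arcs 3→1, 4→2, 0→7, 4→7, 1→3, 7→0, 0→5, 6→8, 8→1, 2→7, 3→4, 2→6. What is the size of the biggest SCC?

6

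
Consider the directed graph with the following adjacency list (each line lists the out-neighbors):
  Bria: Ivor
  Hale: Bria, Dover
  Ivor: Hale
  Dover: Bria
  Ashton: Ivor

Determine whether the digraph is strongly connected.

No

There is no directed path from Hale to Ashton, so the graph is not strongly connected.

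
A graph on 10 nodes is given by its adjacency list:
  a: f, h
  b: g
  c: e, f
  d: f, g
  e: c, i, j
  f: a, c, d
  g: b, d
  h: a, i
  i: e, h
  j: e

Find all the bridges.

The edges on the cycle e-c-f-a-h-i-e are not bridges since each lies on that cycle.
But removing e-j disconnects e from j; removing g-d disconnects g from d; removing g-b disconnects g from b; removing f-d disconnects f from d — these are bridges.

b-g, d-f, d-g, e-j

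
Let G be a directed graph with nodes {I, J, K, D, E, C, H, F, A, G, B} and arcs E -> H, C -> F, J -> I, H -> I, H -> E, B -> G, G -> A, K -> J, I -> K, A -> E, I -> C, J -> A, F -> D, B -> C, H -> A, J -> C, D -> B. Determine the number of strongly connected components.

1

{A, B, C, D, E, F, G, H, I, J, K} are all mutually reachable — one SCC of size 11.
That gives 1 strongly connected component.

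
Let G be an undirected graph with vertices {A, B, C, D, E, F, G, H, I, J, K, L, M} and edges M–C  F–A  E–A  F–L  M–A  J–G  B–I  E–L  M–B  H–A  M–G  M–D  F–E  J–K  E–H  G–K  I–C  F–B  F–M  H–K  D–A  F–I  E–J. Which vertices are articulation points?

none

Removing K, for instance, still leaves 1 component. No single vertex removal increases the component count — the graph has no articulation points.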